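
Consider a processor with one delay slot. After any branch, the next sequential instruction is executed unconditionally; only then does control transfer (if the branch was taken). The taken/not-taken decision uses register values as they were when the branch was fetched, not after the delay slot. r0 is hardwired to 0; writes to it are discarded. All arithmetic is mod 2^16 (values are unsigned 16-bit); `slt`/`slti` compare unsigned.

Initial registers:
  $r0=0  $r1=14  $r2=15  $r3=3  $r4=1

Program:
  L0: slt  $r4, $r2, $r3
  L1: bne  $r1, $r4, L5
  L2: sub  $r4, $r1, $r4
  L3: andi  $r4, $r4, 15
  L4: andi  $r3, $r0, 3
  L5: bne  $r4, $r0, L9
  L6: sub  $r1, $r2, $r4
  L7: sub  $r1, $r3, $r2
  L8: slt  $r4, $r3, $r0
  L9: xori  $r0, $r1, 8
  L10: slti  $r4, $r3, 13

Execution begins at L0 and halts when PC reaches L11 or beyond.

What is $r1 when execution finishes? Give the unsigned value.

1

PC=0  slt  $r4, $r2, $r3     | $r0=0 $r1=14 $r2=15 $r3=3 $r4=0
PC=1  bne  $r1, $r4, L5      | $r0=0 $r1=14 $r2=15 $r3=3 $r4=0  [TAKEN]
PC=2  sub  $r4, $r1, $r4     | $r0=0 $r1=14 $r2=15 $r3=3 $r4=14
PC=5  bne  $r4, $r0, L9      | $r0=0 $r1=14 $r2=15 $r3=3 $r4=14  [TAKEN]
PC=6  sub  $r1, $r2, $r4     | $r0=0 $r1=1 $r2=15 $r3=3 $r4=14
PC=9  xori  $r0, $r1, 8      | $r0=0 $r1=1 $r2=15 $r3=3 $r4=14
PC=10 slti  $r4, $r3, 13     | $r0=0 $r1=1 $r2=15 $r3=3 $r4=1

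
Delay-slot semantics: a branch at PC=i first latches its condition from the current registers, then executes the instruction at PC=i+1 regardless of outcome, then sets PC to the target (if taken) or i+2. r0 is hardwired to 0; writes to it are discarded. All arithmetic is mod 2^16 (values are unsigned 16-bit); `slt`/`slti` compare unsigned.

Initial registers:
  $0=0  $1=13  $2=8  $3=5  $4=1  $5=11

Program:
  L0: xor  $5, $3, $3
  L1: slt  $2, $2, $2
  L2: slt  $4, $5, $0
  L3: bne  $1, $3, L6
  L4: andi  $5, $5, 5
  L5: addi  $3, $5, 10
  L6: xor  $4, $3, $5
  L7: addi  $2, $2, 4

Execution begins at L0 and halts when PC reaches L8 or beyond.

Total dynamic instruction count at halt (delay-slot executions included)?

  step pc=0: xor  $5, $3, $3  regs=(0,13,8,5,1,0)
  step pc=1: slt  $2, $2, $2  regs=(0,13,0,5,1,0)
  step pc=2: slt  $4, $5, $0  regs=(0,13,0,5,0,0)
  step pc=3: bne  $1, $3, L6  cond=T  regs=(0,13,0,5,0,0)
  step pc=4: andi  $5, $5, 5  regs=(0,13,0,5,0,0)
  step pc=6: xor  $4, $3, $5  regs=(0,13,0,5,5,0)
  step pc=7: addi  $2, $2, 4  regs=(0,13,4,5,5,0)

7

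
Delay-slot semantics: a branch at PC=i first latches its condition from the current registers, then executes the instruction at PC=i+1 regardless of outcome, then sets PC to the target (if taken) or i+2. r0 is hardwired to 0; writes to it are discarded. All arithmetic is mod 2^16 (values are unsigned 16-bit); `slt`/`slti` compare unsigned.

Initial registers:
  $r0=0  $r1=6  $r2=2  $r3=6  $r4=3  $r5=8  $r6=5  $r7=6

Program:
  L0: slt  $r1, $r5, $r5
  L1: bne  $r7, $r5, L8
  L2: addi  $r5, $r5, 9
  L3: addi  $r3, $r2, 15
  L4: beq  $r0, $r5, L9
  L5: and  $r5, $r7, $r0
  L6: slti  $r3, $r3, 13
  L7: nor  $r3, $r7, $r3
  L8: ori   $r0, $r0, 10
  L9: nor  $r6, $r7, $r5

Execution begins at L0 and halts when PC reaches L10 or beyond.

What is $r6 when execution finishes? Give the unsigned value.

65512

  step pc=0: slt  $r1, $r5, $r5  regs=(0,0,2,6,3,8,5,6)
  step pc=1: bne  $r7, $r5, L8  cond=T  regs=(0,0,2,6,3,8,5,6)
  step pc=2: addi  $r5, $r5, 9  regs=(0,0,2,6,3,17,5,6)
  step pc=8: ori   $r0, $r0, 10  regs=(0,0,2,6,3,17,5,6)
  step pc=9: nor  $r6, $r7, $r5  regs=(0,0,2,6,3,17,65512,6)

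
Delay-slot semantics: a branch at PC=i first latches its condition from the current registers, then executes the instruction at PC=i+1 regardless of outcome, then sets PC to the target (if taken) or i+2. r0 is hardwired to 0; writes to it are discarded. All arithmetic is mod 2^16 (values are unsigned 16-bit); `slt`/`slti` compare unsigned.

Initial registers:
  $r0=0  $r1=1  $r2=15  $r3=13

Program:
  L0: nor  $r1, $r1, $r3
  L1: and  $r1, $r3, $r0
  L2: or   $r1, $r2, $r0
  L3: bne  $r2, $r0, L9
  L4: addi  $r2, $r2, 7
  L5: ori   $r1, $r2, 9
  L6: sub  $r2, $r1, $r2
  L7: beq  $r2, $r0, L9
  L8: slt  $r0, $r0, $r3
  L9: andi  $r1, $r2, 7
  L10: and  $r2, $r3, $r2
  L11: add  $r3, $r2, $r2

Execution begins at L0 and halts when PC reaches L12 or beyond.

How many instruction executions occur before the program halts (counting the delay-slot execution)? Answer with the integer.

  step pc=0: nor  $r1, $r1, $r3  regs=(0,65522,15,13)
  step pc=1: and  $r1, $r3, $r0  regs=(0,0,15,13)
  step pc=2: or   $r1, $r2, $r0  regs=(0,15,15,13)
  step pc=3: bne  $r2, $r0, L9  cond=T  regs=(0,15,15,13)
  step pc=4: addi  $r2, $r2, 7  regs=(0,15,22,13)
  step pc=9: andi  $r1, $r2, 7  regs=(0,6,22,13)
  step pc=10: and  $r2, $r3, $r2  regs=(0,6,4,13)
  step pc=11: add  $r3, $r2, $r2  regs=(0,6,4,8)

8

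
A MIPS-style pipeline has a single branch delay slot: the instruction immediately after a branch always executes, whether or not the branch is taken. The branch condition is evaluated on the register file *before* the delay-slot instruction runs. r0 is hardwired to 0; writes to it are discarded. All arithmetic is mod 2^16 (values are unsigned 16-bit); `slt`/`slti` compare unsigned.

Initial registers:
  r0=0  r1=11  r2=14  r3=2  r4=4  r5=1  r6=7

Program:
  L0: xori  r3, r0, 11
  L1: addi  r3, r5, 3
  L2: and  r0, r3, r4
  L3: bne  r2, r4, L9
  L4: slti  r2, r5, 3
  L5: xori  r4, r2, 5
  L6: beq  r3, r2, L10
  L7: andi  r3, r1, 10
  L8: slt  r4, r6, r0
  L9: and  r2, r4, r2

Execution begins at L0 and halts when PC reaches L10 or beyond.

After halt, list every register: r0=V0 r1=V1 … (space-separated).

  step pc=0: xori  r3, r0, 11  regs=(0,11,14,11,4,1,7)
  step pc=1: addi  r3, r5, 3  regs=(0,11,14,4,4,1,7)
  step pc=2: and  r0, r3, r4  regs=(0,11,14,4,4,1,7)
  step pc=3: bne  r2, r4, L9  cond=T  regs=(0,11,14,4,4,1,7)
  step pc=4: slti  r2, r5, 3  regs=(0,11,1,4,4,1,7)
  step pc=9: and  r2, r4, r2  regs=(0,11,0,4,4,1,7)

r0=0 r1=11 r2=0 r3=4 r4=4 r5=1 r6=7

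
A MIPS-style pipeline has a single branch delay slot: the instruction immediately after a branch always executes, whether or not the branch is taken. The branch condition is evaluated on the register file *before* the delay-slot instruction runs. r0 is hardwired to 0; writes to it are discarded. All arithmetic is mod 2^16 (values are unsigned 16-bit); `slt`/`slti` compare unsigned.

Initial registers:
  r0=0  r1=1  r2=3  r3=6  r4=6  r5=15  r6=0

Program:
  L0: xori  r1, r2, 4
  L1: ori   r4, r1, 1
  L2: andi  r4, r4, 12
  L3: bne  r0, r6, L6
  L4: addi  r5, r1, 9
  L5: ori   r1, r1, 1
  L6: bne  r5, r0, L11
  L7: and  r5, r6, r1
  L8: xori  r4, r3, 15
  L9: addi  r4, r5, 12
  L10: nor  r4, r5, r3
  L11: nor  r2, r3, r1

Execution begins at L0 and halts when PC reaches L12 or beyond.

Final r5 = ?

PC=0  xori  r1, r2, 4        | r0=0 r1=7 r2=3 r3=6 r4=6 r5=15 r6=0
PC=1  ori   r4, r1, 1        | r0=0 r1=7 r2=3 r3=6 r4=7 r5=15 r6=0
PC=2  andi  r4, r4, 12       | r0=0 r1=7 r2=3 r3=6 r4=4 r5=15 r6=0
PC=3  bne  r0, r6, L6        | r0=0 r1=7 r2=3 r3=6 r4=4 r5=15 r6=0  [not taken]
PC=4  addi  r5, r1, 9        | r0=0 r1=7 r2=3 r3=6 r4=4 r5=16 r6=0
PC=5  ori   r1, r1, 1        | r0=0 r1=7 r2=3 r3=6 r4=4 r5=16 r6=0
PC=6  bne  r5, r0, L11       | r0=0 r1=7 r2=3 r3=6 r4=4 r5=16 r6=0  [TAKEN]
PC=7  and  r5, r6, r1        | r0=0 r1=7 r2=3 r3=6 r4=4 r5=0 r6=0
PC=11 nor  r2, r3, r1        | r0=0 r1=7 r2=65528 r3=6 r4=4 r5=0 r6=0

0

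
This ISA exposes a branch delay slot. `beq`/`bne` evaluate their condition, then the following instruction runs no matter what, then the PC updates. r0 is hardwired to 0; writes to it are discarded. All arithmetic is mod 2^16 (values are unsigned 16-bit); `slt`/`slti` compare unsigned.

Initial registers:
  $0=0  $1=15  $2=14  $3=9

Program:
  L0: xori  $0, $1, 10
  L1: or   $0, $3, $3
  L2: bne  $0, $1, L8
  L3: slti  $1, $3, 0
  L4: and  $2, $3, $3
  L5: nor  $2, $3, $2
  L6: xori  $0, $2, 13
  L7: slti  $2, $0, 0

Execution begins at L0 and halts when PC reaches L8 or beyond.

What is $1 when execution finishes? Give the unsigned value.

#0 xori  $0, $1, 10 ; 0/15/14/9
#1 or   $0, $3, $3 ; 0/15/14/9
#2 bne  $0, $1, L8 ; 0/15/14/9 ; →target
#3 slti  $1, $3, 0 ; 0/0/14/9

0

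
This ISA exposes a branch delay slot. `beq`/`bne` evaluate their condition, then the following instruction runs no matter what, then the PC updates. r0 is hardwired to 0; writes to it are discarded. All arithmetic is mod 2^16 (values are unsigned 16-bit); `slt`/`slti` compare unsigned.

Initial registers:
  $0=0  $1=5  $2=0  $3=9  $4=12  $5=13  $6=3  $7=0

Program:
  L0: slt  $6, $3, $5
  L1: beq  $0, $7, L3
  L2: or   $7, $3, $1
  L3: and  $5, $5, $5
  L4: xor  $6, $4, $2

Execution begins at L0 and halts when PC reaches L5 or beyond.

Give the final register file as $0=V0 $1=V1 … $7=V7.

$0=0 $1=5 $2=0 $3=9 $4=12 $5=13 $6=12 $7=13

  step pc=0: slt  $6, $3, $5  regs=(0,5,0,9,12,13,1,0)
  step pc=1: beq  $0, $7, L3  cond=T  regs=(0,5,0,9,12,13,1,0)
  step pc=2: or   $7, $3, $1  regs=(0,5,0,9,12,13,1,13)
  step pc=3: and  $5, $5, $5  regs=(0,5,0,9,12,13,1,13)
  step pc=4: xor  $6, $4, $2  regs=(0,5,0,9,12,13,12,13)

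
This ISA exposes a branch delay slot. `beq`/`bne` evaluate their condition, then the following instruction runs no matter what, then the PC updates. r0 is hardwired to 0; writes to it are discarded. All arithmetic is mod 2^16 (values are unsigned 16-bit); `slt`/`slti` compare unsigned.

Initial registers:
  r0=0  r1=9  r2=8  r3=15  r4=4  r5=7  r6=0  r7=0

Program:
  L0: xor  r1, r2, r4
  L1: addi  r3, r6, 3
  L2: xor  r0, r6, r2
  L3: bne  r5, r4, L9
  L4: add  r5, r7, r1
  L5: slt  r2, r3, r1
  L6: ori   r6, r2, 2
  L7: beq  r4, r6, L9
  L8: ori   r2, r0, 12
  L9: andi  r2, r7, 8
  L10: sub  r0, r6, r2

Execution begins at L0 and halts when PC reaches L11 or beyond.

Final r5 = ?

12

#0 xor  r1, r2, r4 ; 0/12/8/15/4/7/0/0
#1 addi  r3, r6, 3 ; 0/12/8/3/4/7/0/0
#2 xor  r0, r6, r2 ; 0/12/8/3/4/7/0/0
#3 bne  r5, r4, L9 ; 0/12/8/3/4/7/0/0 ; →target
#4 add  r5, r7, r1 ; 0/12/8/3/4/12/0/0
#9 andi  r2, r7, 8 ; 0/12/0/3/4/12/0/0
#10 sub  r0, r6, r2 ; 0/12/0/3/4/12/0/0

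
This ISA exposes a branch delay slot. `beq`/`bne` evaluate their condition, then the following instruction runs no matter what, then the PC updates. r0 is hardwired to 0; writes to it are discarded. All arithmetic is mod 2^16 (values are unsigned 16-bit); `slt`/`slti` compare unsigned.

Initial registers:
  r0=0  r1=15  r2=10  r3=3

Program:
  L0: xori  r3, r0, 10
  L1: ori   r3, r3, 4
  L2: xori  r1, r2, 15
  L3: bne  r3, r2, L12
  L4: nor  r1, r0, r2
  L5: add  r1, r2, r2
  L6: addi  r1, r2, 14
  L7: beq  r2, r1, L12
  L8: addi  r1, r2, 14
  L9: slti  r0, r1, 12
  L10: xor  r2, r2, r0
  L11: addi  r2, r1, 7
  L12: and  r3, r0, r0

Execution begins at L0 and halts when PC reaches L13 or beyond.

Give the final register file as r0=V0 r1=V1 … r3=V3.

r0=0 r1=65525 r2=10 r3=0

  step pc=0: xori  r3, r0, 10  regs=(0,15,10,10)
  step pc=1: ori   r3, r3, 4  regs=(0,15,10,14)
  step pc=2: xori  r1, r2, 15  regs=(0,5,10,14)
  step pc=3: bne  r3, r2, L12  cond=T  regs=(0,5,10,14)
  step pc=4: nor  r1, r0, r2  regs=(0,65525,10,14)
  step pc=12: and  r3, r0, r0  regs=(0,65525,10,0)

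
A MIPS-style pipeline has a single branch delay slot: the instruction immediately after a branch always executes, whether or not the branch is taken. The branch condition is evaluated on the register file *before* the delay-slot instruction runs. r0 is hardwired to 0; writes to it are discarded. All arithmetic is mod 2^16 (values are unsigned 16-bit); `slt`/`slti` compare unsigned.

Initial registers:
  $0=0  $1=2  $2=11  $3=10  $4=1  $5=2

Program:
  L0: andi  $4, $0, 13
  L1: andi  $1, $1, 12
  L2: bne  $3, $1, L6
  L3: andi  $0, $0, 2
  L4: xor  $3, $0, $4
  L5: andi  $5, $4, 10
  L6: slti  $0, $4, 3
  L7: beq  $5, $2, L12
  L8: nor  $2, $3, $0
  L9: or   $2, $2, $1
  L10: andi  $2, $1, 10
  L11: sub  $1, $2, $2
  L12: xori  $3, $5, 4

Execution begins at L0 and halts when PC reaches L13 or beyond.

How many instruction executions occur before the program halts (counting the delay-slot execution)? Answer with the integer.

11

#0 andi  $4, $0, 13 ; 0/2/11/10/0/2
#1 andi  $1, $1, 12 ; 0/0/11/10/0/2
#2 bne  $3, $1, L6 ; 0/0/11/10/0/2 ; →target
#3 andi  $0, $0, 2 ; 0/0/11/10/0/2
#6 slti  $0, $4, 3 ; 0/0/11/10/0/2
#7 beq  $5, $2, L12 ; 0/0/11/10/0/2 ; →fallthru
#8 nor  $2, $3, $0 ; 0/0/65525/10/0/2
#9 or   $2, $2, $1 ; 0/0/65525/10/0/2
#10 andi  $2, $1, 10 ; 0/0/0/10/0/2
#11 sub  $1, $2, $2 ; 0/0/0/10/0/2
#12 xori  $3, $5, 4 ; 0/0/0/6/0/2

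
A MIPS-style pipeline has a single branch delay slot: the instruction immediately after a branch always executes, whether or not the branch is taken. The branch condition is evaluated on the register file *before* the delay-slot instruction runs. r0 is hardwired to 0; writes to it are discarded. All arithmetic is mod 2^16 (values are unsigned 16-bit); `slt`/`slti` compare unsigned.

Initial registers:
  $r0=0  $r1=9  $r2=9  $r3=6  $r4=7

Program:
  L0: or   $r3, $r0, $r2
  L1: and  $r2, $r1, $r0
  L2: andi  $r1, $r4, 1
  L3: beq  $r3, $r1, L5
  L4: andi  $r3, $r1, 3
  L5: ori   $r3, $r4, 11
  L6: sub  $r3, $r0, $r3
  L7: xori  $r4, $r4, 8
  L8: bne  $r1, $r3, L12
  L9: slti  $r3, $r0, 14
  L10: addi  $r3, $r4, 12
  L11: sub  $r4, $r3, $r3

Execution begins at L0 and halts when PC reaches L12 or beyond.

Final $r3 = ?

1

[0] or   $r3, $r0, $r2  →  {$r0:0, $r1:9, $r2:9, $r3:9, $r4:7}
[1] and  $r2, $r1, $r0  →  {$r0:0, $r1:9, $r2:0, $r3:9, $r4:7}
[2] andi  $r1, $r4, 1  →  {$r0:0, $r1:1, $r2:0, $r3:9, $r4:7}
[3] beq  $r3, $r1, L5  →  {$r0:0, $r1:1, $r2:0, $r3:9, $r4:7}  ⟨branch fallthrough⟩
[4] andi  $r3, $r1, 3  →  {$r0:0, $r1:1, $r2:0, $r3:1, $r4:7}
[5] ori   $r3, $r4, 11  →  {$r0:0, $r1:1, $r2:0, $r3:15, $r4:7}
[6] sub  $r3, $r0, $r3  →  {$r0:0, $r1:1, $r2:0, $r3:65521, $r4:7}
[7] xori  $r4, $r4, 8  →  {$r0:0, $r1:1, $r2:0, $r3:65521, $r4:15}
[8] bne  $r1, $r3, L12  →  {$r0:0, $r1:1, $r2:0, $r3:65521, $r4:15}  ⟨branch taken⟩
[9] slti  $r3, $r0, 14  →  {$r0:0, $r1:1, $r2:0, $r3:1, $r4:15}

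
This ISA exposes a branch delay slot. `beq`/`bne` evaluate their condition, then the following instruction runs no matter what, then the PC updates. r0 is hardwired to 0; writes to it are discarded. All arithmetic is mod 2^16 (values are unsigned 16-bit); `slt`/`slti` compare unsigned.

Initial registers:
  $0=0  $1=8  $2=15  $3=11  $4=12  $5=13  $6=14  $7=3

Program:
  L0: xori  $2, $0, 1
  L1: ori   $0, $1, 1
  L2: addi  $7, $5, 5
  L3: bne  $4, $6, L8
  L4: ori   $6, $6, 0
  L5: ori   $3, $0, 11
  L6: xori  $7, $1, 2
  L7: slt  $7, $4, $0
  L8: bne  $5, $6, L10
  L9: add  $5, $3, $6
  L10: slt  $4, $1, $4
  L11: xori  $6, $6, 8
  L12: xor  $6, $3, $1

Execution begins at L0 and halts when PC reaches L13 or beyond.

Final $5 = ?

  step pc=0: xori  $2, $0, 1  regs=(0,8,1,11,12,13,14,3)
  step pc=1: ori   $0, $1, 1  regs=(0,8,1,11,12,13,14,3)
  step pc=2: addi  $7, $5, 5  regs=(0,8,1,11,12,13,14,18)
  step pc=3: bne  $4, $6, L8  cond=T  regs=(0,8,1,11,12,13,14,18)
  step pc=4: ori   $6, $6, 0  regs=(0,8,1,11,12,13,14,18)
  step pc=8: bne  $5, $6, L10  cond=T  regs=(0,8,1,11,12,13,14,18)
  step pc=9: add  $5, $3, $6  regs=(0,8,1,11,12,25,14,18)
  step pc=10: slt  $4, $1, $4  regs=(0,8,1,11,1,25,14,18)
  step pc=11: xori  $6, $6, 8  regs=(0,8,1,11,1,25,6,18)
  step pc=12: xor  $6, $3, $1  regs=(0,8,1,11,1,25,3,18)

25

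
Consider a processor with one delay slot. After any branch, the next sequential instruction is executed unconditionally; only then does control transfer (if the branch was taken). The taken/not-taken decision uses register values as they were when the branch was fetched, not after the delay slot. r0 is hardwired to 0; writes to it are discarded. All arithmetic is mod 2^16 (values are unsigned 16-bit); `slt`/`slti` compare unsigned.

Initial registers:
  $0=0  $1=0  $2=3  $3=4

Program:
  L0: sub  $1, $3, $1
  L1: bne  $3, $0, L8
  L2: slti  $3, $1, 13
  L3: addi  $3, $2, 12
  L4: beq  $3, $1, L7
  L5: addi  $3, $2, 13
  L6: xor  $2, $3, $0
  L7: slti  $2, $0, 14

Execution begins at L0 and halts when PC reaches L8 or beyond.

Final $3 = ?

  step pc=0: sub  $1, $3, $1  regs=(0,4,3,4)
  step pc=1: bne  $3, $0, L8  cond=T  regs=(0,4,3,4)
  step pc=2: slti  $3, $1, 13  regs=(0,4,3,1)

1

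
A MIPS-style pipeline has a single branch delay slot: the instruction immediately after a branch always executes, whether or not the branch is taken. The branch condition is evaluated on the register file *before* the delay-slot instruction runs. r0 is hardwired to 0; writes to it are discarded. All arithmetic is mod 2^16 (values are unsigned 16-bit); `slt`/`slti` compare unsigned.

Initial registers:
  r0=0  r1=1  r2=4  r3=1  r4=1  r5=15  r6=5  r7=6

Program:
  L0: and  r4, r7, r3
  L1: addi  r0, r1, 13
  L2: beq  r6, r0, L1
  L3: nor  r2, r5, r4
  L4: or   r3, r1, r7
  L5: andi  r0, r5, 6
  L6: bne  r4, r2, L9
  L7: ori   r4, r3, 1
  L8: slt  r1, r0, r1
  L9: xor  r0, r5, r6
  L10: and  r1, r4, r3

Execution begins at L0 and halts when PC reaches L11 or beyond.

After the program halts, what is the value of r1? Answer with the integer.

7

PC=0  and  r4, r7, r3        | r0=0 r1=1 r2=4 r3=1 r4=0 r5=15 r6=5 r7=6
PC=1  addi  r0, r1, 13       | r0=0 r1=1 r2=4 r3=1 r4=0 r5=15 r6=5 r7=6
PC=2  beq  r6, r0, L1        | r0=0 r1=1 r2=4 r3=1 r4=0 r5=15 r6=5 r7=6  [not taken]
PC=3  nor  r2, r5, r4        | r0=0 r1=1 r2=65520 r3=1 r4=0 r5=15 r6=5 r7=6
PC=4  or   r3, r1, r7        | r0=0 r1=1 r2=65520 r3=7 r4=0 r5=15 r6=5 r7=6
PC=5  andi  r0, r5, 6        | r0=0 r1=1 r2=65520 r3=7 r4=0 r5=15 r6=5 r7=6
PC=6  bne  r4, r2, L9        | r0=0 r1=1 r2=65520 r3=7 r4=0 r5=15 r6=5 r7=6  [TAKEN]
PC=7  ori   r4, r3, 1        | r0=0 r1=1 r2=65520 r3=7 r4=7 r5=15 r6=5 r7=6
PC=9  xor  r0, r5, r6        | r0=0 r1=1 r2=65520 r3=7 r4=7 r5=15 r6=5 r7=6
PC=10 and  r1, r4, r3        | r0=0 r1=7 r2=65520 r3=7 r4=7 r5=15 r6=5 r7=6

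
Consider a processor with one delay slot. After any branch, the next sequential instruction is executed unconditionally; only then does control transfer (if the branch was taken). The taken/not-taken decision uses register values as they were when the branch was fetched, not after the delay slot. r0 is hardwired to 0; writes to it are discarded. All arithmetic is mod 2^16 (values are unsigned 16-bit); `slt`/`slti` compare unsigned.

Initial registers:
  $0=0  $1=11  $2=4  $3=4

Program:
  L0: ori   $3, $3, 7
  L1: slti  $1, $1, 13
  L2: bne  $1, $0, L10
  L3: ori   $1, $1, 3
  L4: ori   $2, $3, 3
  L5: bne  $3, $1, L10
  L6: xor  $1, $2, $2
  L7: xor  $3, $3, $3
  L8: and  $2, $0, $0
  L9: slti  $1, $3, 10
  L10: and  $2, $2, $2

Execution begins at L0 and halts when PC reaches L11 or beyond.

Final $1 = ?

3

PC=0  ori   $3, $3, 7        | $0=0 $1=11 $2=4 $3=7
PC=1  slti  $1, $1, 13       | $0=0 $1=1 $2=4 $3=7
PC=2  bne  $1, $0, L10       | $0=0 $1=1 $2=4 $3=7  [TAKEN]
PC=3  ori   $1, $1, 3        | $0=0 $1=3 $2=4 $3=7
PC=10 and  $2, $2, $2        | $0=0 $1=3 $2=4 $3=7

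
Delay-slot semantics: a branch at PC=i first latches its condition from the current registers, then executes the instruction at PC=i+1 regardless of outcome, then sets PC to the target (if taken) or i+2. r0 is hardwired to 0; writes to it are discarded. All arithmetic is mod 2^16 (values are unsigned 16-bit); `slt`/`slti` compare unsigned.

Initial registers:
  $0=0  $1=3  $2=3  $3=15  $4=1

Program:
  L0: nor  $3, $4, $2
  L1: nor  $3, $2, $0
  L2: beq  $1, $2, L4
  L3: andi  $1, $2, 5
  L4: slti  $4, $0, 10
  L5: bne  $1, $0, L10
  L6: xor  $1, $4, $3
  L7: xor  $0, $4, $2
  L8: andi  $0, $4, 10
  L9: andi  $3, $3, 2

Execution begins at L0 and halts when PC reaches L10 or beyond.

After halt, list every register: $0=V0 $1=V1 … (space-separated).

#0 nor  $3, $4, $2 ; 0/3/3/65532/1
#1 nor  $3, $2, $0 ; 0/3/3/65532/1
#2 beq  $1, $2, L4 ; 0/3/3/65532/1 ; →target
#3 andi  $1, $2, 5 ; 0/1/3/65532/1
#4 slti  $4, $0, 10 ; 0/1/3/65532/1
#5 bne  $1, $0, L10 ; 0/1/3/65532/1 ; →target
#6 xor  $1, $4, $3 ; 0/65533/3/65532/1

$0=0 $1=65533 $2=3 $3=65532 $4=1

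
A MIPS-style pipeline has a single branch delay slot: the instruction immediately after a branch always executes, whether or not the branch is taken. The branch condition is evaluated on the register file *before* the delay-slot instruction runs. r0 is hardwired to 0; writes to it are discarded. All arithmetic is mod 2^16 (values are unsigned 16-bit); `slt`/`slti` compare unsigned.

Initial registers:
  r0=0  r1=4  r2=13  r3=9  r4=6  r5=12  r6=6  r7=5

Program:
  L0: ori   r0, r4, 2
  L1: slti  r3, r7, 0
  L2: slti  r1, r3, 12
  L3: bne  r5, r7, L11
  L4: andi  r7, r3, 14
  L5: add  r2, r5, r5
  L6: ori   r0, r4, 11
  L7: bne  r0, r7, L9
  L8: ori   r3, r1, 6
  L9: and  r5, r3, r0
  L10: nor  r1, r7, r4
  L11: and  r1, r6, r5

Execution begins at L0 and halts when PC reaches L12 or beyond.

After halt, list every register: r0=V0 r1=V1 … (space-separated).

r0=0 r1=4 r2=13 r3=0 r4=6 r5=12 r6=6 r7=0

PC=0  ori   r0, r4, 2        | r0=0 r1=4 r2=13 r3=9 r4=6 r5=12 r6=6 r7=5
PC=1  slti  r3, r7, 0        | r0=0 r1=4 r2=13 r3=0 r4=6 r5=12 r6=6 r7=5
PC=2  slti  r1, r3, 12       | r0=0 r1=1 r2=13 r3=0 r4=6 r5=12 r6=6 r7=5
PC=3  bne  r5, r7, L11       | r0=0 r1=1 r2=13 r3=0 r4=6 r5=12 r6=6 r7=5  [TAKEN]
PC=4  andi  r7, r3, 14       | r0=0 r1=1 r2=13 r3=0 r4=6 r5=12 r6=6 r7=0
PC=11 and  r1, r6, r5        | r0=0 r1=4 r2=13 r3=0 r4=6 r5=12 r6=6 r7=0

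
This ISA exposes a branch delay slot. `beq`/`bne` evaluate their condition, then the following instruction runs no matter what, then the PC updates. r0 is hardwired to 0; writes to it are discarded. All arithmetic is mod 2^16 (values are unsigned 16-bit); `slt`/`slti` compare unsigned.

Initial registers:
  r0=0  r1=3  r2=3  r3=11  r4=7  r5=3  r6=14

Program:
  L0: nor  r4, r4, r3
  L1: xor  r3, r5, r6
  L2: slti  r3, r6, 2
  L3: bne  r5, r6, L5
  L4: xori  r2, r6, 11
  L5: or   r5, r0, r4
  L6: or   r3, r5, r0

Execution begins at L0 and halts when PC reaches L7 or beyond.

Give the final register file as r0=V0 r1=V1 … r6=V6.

#0 nor  r4, r4, r3 ; 0/3/3/11/65520/3/14
#1 xor  r3, r5, r6 ; 0/3/3/13/65520/3/14
#2 slti  r3, r6, 2 ; 0/3/3/0/65520/3/14
#3 bne  r5, r6, L5 ; 0/3/3/0/65520/3/14 ; →target
#4 xori  r2, r6, 11 ; 0/3/5/0/65520/3/14
#5 or   r5, r0, r4 ; 0/3/5/0/65520/65520/14
#6 or   r3, r5, r0 ; 0/3/5/65520/65520/65520/14

r0=0 r1=3 r2=5 r3=65520 r4=65520 r5=65520 r6=14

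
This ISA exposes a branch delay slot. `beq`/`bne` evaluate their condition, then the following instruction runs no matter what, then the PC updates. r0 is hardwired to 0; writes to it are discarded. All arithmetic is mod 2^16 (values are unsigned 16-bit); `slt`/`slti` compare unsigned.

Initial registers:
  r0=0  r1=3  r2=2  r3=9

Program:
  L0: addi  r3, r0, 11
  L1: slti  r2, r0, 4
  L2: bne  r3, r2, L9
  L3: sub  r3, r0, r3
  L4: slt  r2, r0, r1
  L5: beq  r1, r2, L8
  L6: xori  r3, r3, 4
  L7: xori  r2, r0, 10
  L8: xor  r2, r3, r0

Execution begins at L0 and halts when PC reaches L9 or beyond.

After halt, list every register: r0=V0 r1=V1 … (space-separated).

r0=0 r1=3 r2=1 r3=65525

  step pc=0: addi  r3, r0, 11  regs=(0,3,2,11)
  step pc=1: slti  r2, r0, 4  regs=(0,3,1,11)
  step pc=2: bne  r3, r2, L9  cond=T  regs=(0,3,1,11)
  step pc=3: sub  r3, r0, r3  regs=(0,3,1,65525)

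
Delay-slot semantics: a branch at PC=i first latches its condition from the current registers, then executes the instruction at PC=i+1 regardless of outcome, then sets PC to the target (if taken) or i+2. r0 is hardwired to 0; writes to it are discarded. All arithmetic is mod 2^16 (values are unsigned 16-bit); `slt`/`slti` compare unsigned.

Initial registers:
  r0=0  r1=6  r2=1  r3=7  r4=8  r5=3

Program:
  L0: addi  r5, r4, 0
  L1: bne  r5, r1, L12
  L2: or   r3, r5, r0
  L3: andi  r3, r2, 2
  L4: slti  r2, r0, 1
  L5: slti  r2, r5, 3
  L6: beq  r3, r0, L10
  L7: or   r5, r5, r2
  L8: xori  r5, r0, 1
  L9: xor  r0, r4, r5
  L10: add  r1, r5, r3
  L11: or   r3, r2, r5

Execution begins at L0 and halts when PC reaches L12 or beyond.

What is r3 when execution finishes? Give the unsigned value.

8

  step pc=0: addi  r5, r4, 0  regs=(0,6,1,7,8,8)
  step pc=1: bne  r5, r1, L12  cond=T  regs=(0,6,1,7,8,8)
  step pc=2: or   r3, r5, r0  regs=(0,6,1,8,8,8)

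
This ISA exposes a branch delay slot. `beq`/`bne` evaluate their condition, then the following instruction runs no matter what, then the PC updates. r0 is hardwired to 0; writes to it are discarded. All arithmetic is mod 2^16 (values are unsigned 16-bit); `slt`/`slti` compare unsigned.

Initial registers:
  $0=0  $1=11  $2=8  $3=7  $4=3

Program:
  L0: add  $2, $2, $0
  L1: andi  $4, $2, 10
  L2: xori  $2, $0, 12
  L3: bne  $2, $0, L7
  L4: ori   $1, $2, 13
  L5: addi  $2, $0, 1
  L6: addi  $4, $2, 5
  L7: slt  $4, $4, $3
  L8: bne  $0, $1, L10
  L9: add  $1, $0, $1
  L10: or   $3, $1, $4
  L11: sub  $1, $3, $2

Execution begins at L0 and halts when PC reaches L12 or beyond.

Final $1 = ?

#0 add  $2, $2, $0 ; 0/11/8/7/3
#1 andi  $4, $2, 10 ; 0/11/8/7/8
#2 xori  $2, $0, 12 ; 0/11/12/7/8
#3 bne  $2, $0, L7 ; 0/11/12/7/8 ; →target
#4 ori   $1, $2, 13 ; 0/13/12/7/8
#7 slt  $4, $4, $3 ; 0/13/12/7/0
#8 bne  $0, $1, L10 ; 0/13/12/7/0 ; →target
#9 add  $1, $0, $1 ; 0/13/12/7/0
#10 or   $3, $1, $4 ; 0/13/12/13/0
#11 sub  $1, $3, $2 ; 0/1/12/13/0

1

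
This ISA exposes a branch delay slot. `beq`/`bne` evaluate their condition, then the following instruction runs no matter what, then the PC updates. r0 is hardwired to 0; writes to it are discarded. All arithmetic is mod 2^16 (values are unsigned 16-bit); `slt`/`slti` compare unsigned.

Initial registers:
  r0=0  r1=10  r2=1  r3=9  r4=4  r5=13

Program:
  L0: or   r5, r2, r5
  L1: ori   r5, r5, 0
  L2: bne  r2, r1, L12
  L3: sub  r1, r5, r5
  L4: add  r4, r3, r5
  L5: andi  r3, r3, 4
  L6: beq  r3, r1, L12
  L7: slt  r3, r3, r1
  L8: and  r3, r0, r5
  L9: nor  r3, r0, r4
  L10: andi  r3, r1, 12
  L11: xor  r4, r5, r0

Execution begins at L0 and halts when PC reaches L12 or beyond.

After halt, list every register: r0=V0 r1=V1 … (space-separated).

PC=0  or   r5, r2, r5        | r0=0 r1=10 r2=1 r3=9 r4=4 r5=13
PC=1  ori   r5, r5, 0        | r0=0 r1=10 r2=1 r3=9 r4=4 r5=13
PC=2  bne  r2, r1, L12       | r0=0 r1=10 r2=1 r3=9 r4=4 r5=13  [TAKEN]
PC=3  sub  r1, r5, r5        | r0=0 r1=0 r2=1 r3=9 r4=4 r5=13

r0=0 r1=0 r2=1 r3=9 r4=4 r5=13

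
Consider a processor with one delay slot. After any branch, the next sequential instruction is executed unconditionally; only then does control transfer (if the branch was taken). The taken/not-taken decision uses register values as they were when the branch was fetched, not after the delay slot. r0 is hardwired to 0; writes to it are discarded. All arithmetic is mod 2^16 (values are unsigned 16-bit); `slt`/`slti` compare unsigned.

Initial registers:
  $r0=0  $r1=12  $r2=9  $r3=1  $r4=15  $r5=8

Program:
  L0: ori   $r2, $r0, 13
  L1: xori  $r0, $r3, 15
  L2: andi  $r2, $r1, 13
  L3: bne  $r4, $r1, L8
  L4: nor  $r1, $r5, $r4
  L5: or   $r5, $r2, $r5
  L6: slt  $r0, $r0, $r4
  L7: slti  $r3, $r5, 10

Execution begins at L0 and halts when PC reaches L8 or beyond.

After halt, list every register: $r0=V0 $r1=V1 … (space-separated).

PC=0  ori   $r2, $r0, 13     | $r0=0 $r1=12 $r2=13 $r3=1 $r4=15 $r5=8
PC=1  xori  $r0, $r3, 15     | $r0=0 $r1=12 $r2=13 $r3=1 $r4=15 $r5=8
PC=2  andi  $r2, $r1, 13     | $r0=0 $r1=12 $r2=12 $r3=1 $r4=15 $r5=8
PC=3  bne  $r4, $r1, L8      | $r0=0 $r1=12 $r2=12 $r3=1 $r4=15 $r5=8  [TAKEN]
PC=4  nor  $r1, $r5, $r4     | $r0=0 $r1=65520 $r2=12 $r3=1 $r4=15 $r5=8

$r0=0 $r1=65520 $r2=12 $r3=1 $r4=15 $r5=8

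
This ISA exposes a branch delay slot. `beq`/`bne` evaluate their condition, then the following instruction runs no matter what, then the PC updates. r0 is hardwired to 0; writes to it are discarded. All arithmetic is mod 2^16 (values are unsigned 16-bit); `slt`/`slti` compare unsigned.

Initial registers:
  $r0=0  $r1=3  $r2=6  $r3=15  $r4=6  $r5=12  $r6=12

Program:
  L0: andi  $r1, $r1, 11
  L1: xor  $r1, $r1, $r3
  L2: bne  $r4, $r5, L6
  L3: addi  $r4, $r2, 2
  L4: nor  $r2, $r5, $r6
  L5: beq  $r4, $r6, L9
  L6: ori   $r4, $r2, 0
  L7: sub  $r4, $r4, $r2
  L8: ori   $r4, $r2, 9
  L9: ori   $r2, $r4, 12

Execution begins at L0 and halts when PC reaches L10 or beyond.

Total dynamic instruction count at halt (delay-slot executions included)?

8

  step pc=0: andi  $r1, $r1, 11  regs=(0,3,6,15,6,12,12)
  step pc=1: xor  $r1, $r1, $r3  regs=(0,12,6,15,6,12,12)
  step pc=2: bne  $r4, $r5, L6  cond=T  regs=(0,12,6,15,6,12,12)
  step pc=3: addi  $r4, $r2, 2  regs=(0,12,6,15,8,12,12)
  step pc=6: ori   $r4, $r2, 0  regs=(0,12,6,15,6,12,12)
  step pc=7: sub  $r4, $r4, $r2  regs=(0,12,6,15,0,12,12)
  step pc=8: ori   $r4, $r2, 9  regs=(0,12,6,15,15,12,12)
  step pc=9: ori   $r2, $r4, 12  regs=(0,12,15,15,15,12,12)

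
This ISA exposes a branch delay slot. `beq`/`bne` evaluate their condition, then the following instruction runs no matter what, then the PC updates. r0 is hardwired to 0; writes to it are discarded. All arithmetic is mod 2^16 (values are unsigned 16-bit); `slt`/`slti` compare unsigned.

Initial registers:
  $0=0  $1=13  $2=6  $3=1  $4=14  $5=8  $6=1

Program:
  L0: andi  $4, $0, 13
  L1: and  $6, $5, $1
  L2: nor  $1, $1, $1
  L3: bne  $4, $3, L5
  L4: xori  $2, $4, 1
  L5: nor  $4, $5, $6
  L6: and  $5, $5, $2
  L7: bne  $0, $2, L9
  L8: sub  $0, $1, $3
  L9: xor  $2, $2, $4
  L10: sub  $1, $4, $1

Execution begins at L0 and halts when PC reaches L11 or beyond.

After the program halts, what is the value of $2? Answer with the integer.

65526

[0] andi  $4, $0, 13  →  {$0:0, $1:13, $2:6, $3:1, $4:0, $5:8, $6:1}
[1] and  $6, $5, $1  →  {$0:0, $1:13, $2:6, $3:1, $4:0, $5:8, $6:8}
[2] nor  $1, $1, $1  →  {$0:0, $1:65522, $2:6, $3:1, $4:0, $5:8, $6:8}
[3] bne  $4, $3, L5  →  {$0:0, $1:65522, $2:6, $3:1, $4:0, $5:8, $6:8}  ⟨branch taken⟩
[4] xori  $2, $4, 1  →  {$0:0, $1:65522, $2:1, $3:1, $4:0, $5:8, $6:8}
[5] nor  $4, $5, $6  →  {$0:0, $1:65522, $2:1, $3:1, $4:65527, $5:8, $6:8}
[6] and  $5, $5, $2  →  {$0:0, $1:65522, $2:1, $3:1, $4:65527, $5:0, $6:8}
[7] bne  $0, $2, L9  →  {$0:0, $1:65522, $2:1, $3:1, $4:65527, $5:0, $6:8}  ⟨branch taken⟩
[8] sub  $0, $1, $3  →  {$0:0, $1:65522, $2:1, $3:1, $4:65527, $5:0, $6:8}
[9] xor  $2, $2, $4  →  {$0:0, $1:65522, $2:65526, $3:1, $4:65527, $5:0, $6:8}
[10] sub  $1, $4, $1  →  {$0:0, $1:5, $2:65526, $3:1, $4:65527, $5:0, $6:8}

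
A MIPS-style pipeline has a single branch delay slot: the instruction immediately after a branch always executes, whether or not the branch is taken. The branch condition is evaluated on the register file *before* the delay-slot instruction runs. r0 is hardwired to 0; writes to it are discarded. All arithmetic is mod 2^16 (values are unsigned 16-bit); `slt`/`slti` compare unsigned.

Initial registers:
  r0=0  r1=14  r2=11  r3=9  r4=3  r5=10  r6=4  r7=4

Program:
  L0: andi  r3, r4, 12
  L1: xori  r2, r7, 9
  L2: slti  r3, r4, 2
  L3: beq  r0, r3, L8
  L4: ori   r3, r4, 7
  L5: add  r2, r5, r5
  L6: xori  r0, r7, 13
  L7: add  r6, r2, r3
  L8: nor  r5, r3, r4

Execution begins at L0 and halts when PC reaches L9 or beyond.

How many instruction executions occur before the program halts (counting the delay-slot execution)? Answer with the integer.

PC=0  andi  r3, r4, 12       | r0=0 r1=14 r2=11 r3=0 r4=3 r5=10 r6=4 r7=4
PC=1  xori  r2, r7, 9        | r0=0 r1=14 r2=13 r3=0 r4=3 r5=10 r6=4 r7=4
PC=2  slti  r3, r4, 2        | r0=0 r1=14 r2=13 r3=0 r4=3 r5=10 r6=4 r7=4
PC=3  beq  r0, r3, L8        | r0=0 r1=14 r2=13 r3=0 r4=3 r5=10 r6=4 r7=4  [TAKEN]
PC=4  ori   r3, r4, 7        | r0=0 r1=14 r2=13 r3=7 r4=3 r5=10 r6=4 r7=4
PC=8  nor  r5, r3, r4        | r0=0 r1=14 r2=13 r3=7 r4=3 r5=65528 r6=4 r7=4

6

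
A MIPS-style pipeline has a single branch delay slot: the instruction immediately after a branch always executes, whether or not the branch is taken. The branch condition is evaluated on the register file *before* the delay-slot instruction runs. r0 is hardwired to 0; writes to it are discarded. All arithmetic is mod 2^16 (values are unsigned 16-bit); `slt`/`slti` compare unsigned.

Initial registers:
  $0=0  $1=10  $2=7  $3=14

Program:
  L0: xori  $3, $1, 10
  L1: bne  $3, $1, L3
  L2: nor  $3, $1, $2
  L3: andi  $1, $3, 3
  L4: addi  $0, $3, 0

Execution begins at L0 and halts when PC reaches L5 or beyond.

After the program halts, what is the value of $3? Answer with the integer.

  step pc=0: xori  $3, $1, 10  regs=(0,10,7,0)
  step pc=1: bne  $3, $1, L3  cond=T  regs=(0,10,7,0)
  step pc=2: nor  $3, $1, $2  regs=(0,10,7,65520)
  step pc=3: andi  $1, $3, 3  regs=(0,0,7,65520)
  step pc=4: addi  $0, $3, 0  regs=(0,0,7,65520)

65520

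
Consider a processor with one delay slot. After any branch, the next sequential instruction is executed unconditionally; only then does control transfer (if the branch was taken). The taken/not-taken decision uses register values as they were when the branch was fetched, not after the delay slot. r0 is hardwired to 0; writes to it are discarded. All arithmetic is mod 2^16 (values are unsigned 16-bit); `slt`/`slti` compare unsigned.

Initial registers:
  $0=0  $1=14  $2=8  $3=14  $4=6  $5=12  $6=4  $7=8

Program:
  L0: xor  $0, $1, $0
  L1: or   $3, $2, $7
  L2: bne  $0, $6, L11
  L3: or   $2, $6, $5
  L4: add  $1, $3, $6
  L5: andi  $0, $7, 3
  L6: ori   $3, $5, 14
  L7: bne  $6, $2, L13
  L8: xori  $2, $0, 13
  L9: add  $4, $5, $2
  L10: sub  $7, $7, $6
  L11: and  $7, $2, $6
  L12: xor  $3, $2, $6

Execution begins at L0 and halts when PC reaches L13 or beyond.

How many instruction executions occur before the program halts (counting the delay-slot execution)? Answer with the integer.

6

  step pc=0: xor  $0, $1, $0  regs=(0,14,8,14,6,12,4,8)
  step pc=1: or   $3, $2, $7  regs=(0,14,8,8,6,12,4,8)
  step pc=2: bne  $0, $6, L11  cond=T  regs=(0,14,8,8,6,12,4,8)
  step pc=3: or   $2, $6, $5  regs=(0,14,12,8,6,12,4,8)
  step pc=11: and  $7, $2, $6  regs=(0,14,12,8,6,12,4,4)
  step pc=12: xor  $3, $2, $6  regs=(0,14,12,8,6,12,4,4)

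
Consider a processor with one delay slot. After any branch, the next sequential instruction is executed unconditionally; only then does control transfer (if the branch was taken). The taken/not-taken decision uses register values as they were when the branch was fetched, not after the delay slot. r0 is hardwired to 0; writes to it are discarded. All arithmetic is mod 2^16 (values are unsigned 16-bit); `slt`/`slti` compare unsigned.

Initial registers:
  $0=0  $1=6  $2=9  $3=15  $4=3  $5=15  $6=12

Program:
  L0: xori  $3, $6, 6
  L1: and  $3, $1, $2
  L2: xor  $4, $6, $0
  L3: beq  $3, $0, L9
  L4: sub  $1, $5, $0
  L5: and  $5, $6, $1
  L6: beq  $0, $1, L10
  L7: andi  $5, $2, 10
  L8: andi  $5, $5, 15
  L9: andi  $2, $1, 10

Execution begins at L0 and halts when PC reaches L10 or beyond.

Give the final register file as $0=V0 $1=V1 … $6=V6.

$0=0 $1=15 $2=10 $3=0 $4=12 $5=15 $6=12

[0] xori  $3, $6, 6  →  {$0:0, $1:6, $2:9, $3:10, $4:3, $5:15, $6:12}
[1] and  $3, $1, $2  →  {$0:0, $1:6, $2:9, $3:0, $4:3, $5:15, $6:12}
[2] xor  $4, $6, $0  →  {$0:0, $1:6, $2:9, $3:0, $4:12, $5:15, $6:12}
[3] beq  $3, $0, L9  →  {$0:0, $1:6, $2:9, $3:0, $4:12, $5:15, $6:12}  ⟨branch taken⟩
[4] sub  $1, $5, $0  →  {$0:0, $1:15, $2:9, $3:0, $4:12, $5:15, $6:12}
[9] andi  $2, $1, 10  →  {$0:0, $1:15, $2:10, $3:0, $4:12, $5:15, $6:12}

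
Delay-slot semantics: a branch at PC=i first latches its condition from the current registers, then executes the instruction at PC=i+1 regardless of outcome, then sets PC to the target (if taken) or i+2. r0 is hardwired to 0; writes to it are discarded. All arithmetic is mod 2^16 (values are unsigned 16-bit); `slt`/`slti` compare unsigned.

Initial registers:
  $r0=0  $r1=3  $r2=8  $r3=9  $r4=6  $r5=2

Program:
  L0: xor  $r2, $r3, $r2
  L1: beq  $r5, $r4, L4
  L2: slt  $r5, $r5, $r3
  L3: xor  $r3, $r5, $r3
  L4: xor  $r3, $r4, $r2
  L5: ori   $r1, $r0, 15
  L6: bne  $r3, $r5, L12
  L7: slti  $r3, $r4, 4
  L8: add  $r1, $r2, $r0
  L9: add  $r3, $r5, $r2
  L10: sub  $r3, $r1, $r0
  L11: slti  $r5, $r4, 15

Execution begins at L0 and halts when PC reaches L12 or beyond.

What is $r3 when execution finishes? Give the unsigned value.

#0 xor  $r2, $r3, $r2 ; 0/3/1/9/6/2
#1 beq  $r5, $r4, L4 ; 0/3/1/9/6/2 ; →fallthru
#2 slt  $r5, $r5, $r3 ; 0/3/1/9/6/1
#3 xor  $r3, $r5, $r3 ; 0/3/1/8/6/1
#4 xor  $r3, $r4, $r2 ; 0/3/1/7/6/1
#5 ori   $r1, $r0, 15 ; 0/15/1/7/6/1
#6 bne  $r3, $r5, L12 ; 0/15/1/7/6/1 ; →target
#7 slti  $r3, $r4, 4 ; 0/15/1/0/6/1

0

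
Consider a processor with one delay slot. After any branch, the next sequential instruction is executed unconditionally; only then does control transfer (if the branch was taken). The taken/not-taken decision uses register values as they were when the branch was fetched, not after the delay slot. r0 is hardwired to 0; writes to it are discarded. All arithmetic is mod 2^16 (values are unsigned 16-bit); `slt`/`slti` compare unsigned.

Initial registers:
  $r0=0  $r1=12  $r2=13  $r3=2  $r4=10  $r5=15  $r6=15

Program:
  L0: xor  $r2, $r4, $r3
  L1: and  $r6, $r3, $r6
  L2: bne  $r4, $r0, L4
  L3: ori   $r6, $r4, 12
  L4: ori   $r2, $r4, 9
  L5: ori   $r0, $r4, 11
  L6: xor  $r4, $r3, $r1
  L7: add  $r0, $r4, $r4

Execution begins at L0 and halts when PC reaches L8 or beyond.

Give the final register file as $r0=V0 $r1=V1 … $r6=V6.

#0 xor  $r2, $r4, $r3 ; 0/12/8/2/10/15/15
#1 and  $r6, $r3, $r6 ; 0/12/8/2/10/15/2
#2 bne  $r4, $r0, L4 ; 0/12/8/2/10/15/2 ; →target
#3 ori   $r6, $r4, 12 ; 0/12/8/2/10/15/14
#4 ori   $r2, $r4, 9 ; 0/12/11/2/10/15/14
#5 ori   $r0, $r4, 11 ; 0/12/11/2/10/15/14
#6 xor  $r4, $r3, $r1 ; 0/12/11/2/14/15/14
#7 add  $r0, $r4, $r4 ; 0/12/11/2/14/15/14

$r0=0 $r1=12 $r2=11 $r3=2 $r4=14 $r5=15 $r6=14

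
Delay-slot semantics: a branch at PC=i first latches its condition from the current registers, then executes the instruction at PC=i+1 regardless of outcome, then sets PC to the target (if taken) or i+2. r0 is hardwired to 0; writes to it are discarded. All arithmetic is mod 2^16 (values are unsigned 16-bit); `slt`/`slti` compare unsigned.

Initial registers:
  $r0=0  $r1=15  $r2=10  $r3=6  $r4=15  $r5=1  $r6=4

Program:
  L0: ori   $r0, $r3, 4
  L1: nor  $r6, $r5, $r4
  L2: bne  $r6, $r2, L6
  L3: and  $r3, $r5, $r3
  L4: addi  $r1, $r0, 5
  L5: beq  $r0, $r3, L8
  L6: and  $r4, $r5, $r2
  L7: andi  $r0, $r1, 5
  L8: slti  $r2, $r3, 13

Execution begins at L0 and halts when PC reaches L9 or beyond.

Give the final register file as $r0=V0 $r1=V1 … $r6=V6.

PC=0  ori   $r0, $r3, 4      | $r0=0 $r1=15 $r2=10 $r3=6 $r4=15 $r5=1 $r6=4
PC=1  nor  $r6, $r5, $r4     | $r0=0 $r1=15 $r2=10 $r3=6 $r4=15 $r5=1 $r6=65520
PC=2  bne  $r6, $r2, L6      | $r0=0 $r1=15 $r2=10 $r3=6 $r4=15 $r5=1 $r6=65520  [TAKEN]
PC=3  and  $r3, $r5, $r3     | $r0=0 $r1=15 $r2=10 $r3=0 $r4=15 $r5=1 $r6=65520
PC=6  and  $r4, $r5, $r2     | $r0=0 $r1=15 $r2=10 $r3=0 $r4=0 $r5=1 $r6=65520
PC=7  andi  $r0, $r1, 5      | $r0=0 $r1=15 $r2=10 $r3=0 $r4=0 $r5=1 $r6=65520
PC=8  slti  $r2, $r3, 13     | $r0=0 $r1=15 $r2=1 $r3=0 $r4=0 $r5=1 $r6=65520

$r0=0 $r1=15 $r2=1 $r3=0 $r4=0 $r5=1 $r6=65520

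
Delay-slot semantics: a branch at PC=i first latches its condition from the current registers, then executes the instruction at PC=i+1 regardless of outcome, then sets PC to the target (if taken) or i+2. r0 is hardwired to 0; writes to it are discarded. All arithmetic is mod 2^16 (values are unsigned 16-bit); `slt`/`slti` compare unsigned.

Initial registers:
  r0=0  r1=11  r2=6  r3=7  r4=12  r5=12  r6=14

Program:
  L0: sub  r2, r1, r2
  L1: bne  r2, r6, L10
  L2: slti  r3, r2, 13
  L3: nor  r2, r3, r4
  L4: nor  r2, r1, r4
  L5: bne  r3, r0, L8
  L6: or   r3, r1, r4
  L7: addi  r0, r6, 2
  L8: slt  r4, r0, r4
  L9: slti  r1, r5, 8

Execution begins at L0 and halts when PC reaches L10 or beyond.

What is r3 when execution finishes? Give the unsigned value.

PC=0  sub  r2, r1, r2        | r0=0 r1=11 r2=5 r3=7 r4=12 r5=12 r6=14
PC=1  bne  r2, r6, L10       | r0=0 r1=11 r2=5 r3=7 r4=12 r5=12 r6=14  [TAKEN]
PC=2  slti  r3, r2, 13       | r0=0 r1=11 r2=5 r3=1 r4=12 r5=12 r6=14

1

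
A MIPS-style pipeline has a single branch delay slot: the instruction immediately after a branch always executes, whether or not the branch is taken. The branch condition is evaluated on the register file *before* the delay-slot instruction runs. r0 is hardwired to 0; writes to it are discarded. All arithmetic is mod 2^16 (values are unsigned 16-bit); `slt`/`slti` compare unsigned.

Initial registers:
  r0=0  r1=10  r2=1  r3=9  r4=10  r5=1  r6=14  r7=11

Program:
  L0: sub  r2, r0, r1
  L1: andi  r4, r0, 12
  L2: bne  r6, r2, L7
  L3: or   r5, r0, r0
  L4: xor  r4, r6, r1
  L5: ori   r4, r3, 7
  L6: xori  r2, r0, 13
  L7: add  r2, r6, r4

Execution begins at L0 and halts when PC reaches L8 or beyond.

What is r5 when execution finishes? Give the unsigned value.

0

  step pc=0: sub  r2, r0, r1  regs=(0,10,65526,9,10,1,14,11)
  step pc=1: andi  r4, r0, 12  regs=(0,10,65526,9,0,1,14,11)
  step pc=2: bne  r6, r2, L7  cond=T  regs=(0,10,65526,9,0,1,14,11)
  step pc=3: or   r5, r0, r0  regs=(0,10,65526,9,0,0,14,11)
  step pc=7: add  r2, r6, r4  regs=(0,10,14,9,0,0,14,11)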